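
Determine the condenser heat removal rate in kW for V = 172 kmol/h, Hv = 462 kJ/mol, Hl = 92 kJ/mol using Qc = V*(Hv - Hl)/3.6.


Qc = 172 * (462 - 92) / 3.6 = 172 * 370 / 3.6 = 17680

17680 kW


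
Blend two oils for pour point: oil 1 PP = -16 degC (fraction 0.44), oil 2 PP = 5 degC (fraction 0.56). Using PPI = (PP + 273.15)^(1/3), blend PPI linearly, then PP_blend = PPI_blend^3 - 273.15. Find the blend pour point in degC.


PPI_1 = (-16 + 273.15)^(1/3) = 6.359098
PPI_2 = (5 + 273.15)^(1/3) = 6.527693
PPI_blend = 0.44 * 6.359098 + 0.56 * 6.527693 = 6.453511
PP_blend = 6.453511^3 - 273.15 = 268.7746 - 273.15 = -4.38

-4.38 degC


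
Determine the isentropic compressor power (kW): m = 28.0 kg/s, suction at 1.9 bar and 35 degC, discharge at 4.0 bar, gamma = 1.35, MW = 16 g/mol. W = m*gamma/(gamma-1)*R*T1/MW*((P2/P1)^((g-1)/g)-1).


Isentropic work: W = m*(gamma/(gamma-1))*(R*T1/MW)*((P2/P1)^((gamma-1)/gamma) - 1)
T1 = 35 + 273.15 = 308.15 K
Pressure ratio = 4.0 / 1.9 = 2.10526
Exponent = (1.35 - 1)/1.35 = 0.259259
(P2/P1)^exp - 1 = 2.10526^0.259259 - 1 = 0.212886
W = 28.0 * 1.35 / 0.35 * 8.314 * 308.15 / 16 * 0.212886 = 3681

3681 kW


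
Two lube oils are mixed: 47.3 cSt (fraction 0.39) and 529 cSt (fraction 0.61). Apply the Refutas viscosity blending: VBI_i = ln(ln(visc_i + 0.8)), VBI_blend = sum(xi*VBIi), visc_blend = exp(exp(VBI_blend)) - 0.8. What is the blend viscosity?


Refutas method: VBN_i = 14.534*ln(ln(visc_i + 0.8)) + 10.975, blended linearly by mass fraction; since VBN is linear in VBI_i = ln(ln(visc_i + 0.8)) and the fractions sum to 1, blend VBI directly: visc = exp(exp(VBI_blend)) - 0.8
VBI_1 = ln(ln(47.3 + 0.8)) = 1.3541
VBI_2 = ln(ln(529 + 0.8)) = 1.83617
VBI_blend = 0.39 * 1.3541 + 0.61 * 1.83617 = 1.64816
visc_blend = exp(exp(1.64816)) - 0.8 = 180.0

180.0 cSt


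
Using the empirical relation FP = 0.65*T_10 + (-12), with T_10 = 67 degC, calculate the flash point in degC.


FP = 0.65 * 67 + (-12) = 31.55

31.55 degC


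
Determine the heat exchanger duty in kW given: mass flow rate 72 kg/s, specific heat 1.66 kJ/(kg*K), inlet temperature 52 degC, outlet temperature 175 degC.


Q = m_dot * cp * delta_T
delta_T = 175 - 52 = 123 K
Q = 72 * 1.66 * 123
= 119.52 * 123
= 14700.96 kW

14700.96 kW


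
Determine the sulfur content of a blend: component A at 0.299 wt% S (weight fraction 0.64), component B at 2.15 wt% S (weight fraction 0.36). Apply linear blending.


Linear sulfur blending: S_blend = x1*S1 + x2*S2
Contribution 1: 0.64 * 0.299 = 0.19136 wt%
Contribution 2: 0.36 * 2.15 = 0.774 wt%
S_blend = 0.19136 + 0.774 = 0.96536

0.96536 wt%


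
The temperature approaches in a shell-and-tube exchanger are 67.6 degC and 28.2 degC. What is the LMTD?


LMTD = (dT1 - dT2) / ln(dT1/dT2)
= (67.6 - 28.2) / ln(67.6 / 28.2) = 39.4 / 0.874286 = 45.07

45.07 degC


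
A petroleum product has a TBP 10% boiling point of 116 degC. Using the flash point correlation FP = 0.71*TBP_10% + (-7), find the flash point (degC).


FP = 0.71 * 116 + (-7) = 75.36

75.36 degC


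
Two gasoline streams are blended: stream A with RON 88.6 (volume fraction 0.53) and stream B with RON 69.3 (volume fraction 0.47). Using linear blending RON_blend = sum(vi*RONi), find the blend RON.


Linear blending: RON_blend = sum(vi * RONi)
Contribution 1: 0.53 * 88.6 = 46.958
Contribution 2: 0.47 * 69.3 = 32.571
RON_blend = 46.958 + 32.571 = 79.529

79.529


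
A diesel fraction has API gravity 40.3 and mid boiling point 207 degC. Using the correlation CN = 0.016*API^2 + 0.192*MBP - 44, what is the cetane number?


CN = 0.016 * 40.3^2 + 0.192 * 207 - 44
CN = 25.98544 + 39.744 - 44 = 21.72944

21.72944


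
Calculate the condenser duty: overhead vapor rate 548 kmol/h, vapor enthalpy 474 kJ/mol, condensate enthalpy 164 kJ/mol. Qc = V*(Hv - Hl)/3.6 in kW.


Qc = 548 * (474 - 164) / 3.6 = 548 * 310 / 3.6 = 47190

47190 kW


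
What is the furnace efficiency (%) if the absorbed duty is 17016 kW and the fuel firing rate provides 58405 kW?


Furnace efficiency = Q_absorbed / Q_fuel * 100
= 17016 / 58405 * 100 = 29.13

29.13 %


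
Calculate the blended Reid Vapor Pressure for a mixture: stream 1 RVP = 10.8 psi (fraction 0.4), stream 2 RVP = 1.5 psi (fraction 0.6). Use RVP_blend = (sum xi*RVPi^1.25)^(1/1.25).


Chevron index: RVP_blend = (sum xi*RVPi^1.25)^(1/1.25)
RVP^1.25 terms: 0.4 * 10.8^1.25 + 0.6 * 1.5^1.25 = 8.82742
RVP_blend = 8.82742^(1/1.25) = 5.710

5.710 psi


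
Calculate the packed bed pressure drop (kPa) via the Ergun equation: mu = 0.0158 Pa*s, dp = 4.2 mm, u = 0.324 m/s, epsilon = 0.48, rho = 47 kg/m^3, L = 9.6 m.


dp = 4.2 mm = 0.0042 m
Viscous term = 150*0.0158*0.324*(1-0.48)^2 / (0.0042^2*0.48^3) = 106433
Inertial term = 1.75*47*0.324^2*(1-0.48) / (0.0042*0.48^3) = 9666.21
dP/L = 106433 + 9666.21 = 116099 Pa/m
dP = 116099 * 9.6 / 1000 = 1115 kPa

1115 kPa


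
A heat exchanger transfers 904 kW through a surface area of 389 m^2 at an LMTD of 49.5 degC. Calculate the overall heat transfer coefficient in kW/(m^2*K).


From Q = U*A*LMTD, U = Q / (A * LMTD)
U = 904 / (389 * 49.5) = 904 / 19255.5 = 0.04695

0.04695 kW/(m^2*K)


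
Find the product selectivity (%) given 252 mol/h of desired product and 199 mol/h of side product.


Selectivity = desired / (desired + undesired) * 100
Total products = 252 + 199 = 451 mol/h
S = 252 / 451 * 100
= 0.5588 * 100
= 55.88 %

55.88 %


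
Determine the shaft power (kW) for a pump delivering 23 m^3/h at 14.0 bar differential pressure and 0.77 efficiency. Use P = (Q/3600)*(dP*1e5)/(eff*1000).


Q = 23 / 3600 = 0.00638889 m^3/s
P = 0.00638889 * (14.0 * 1e5) / 0.77 / 1000 = 11.62

11.62 kW


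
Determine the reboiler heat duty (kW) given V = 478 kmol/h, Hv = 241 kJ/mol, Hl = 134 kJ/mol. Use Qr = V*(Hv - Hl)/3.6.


Qr = 478 * (241 - 134) / 3.6 = 478 * 107 / 3.6 = 14210

14210 kW


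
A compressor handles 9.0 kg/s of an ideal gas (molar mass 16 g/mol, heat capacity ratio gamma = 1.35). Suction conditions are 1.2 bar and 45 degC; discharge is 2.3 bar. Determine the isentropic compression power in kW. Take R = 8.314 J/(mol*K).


Isentropic work: W = m*(gamma/(gamma-1))*(R*T1/MW)*((P2/P1)^((gamma-1)/gamma) - 1)
T1 = 45 + 273.15 = 318.15 K
Pressure ratio = 2.3 / 1.2 = 1.91667
Exponent = (1.35 - 1)/1.35 = 0.259259
(P2/P1)^exp - 1 = 1.91667^0.259259 - 1 = 0.183731
W = 9.0 * 1.35 / 0.35 * 8.314 * 318.15 / 16 * 0.183731 = 1054

1054 kW


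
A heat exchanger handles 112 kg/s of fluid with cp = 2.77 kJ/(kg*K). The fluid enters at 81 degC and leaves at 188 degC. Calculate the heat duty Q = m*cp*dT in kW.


Q = m_dot * cp * delta_T
delta_T = 188 - 81 = 107 K
Q = 112 * 2.77 * 107
= 310.24 * 107
= 33195.68 kW

33195.68 kW


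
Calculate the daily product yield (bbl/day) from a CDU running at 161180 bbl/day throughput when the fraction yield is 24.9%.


Crude throughput = 161180 bbl/day
Fraction yield = 24.9%
yield = throughput * fraction / 100
yield = 161180 * 24.9 / 100 = 40133.82

40133.82 bbl/day


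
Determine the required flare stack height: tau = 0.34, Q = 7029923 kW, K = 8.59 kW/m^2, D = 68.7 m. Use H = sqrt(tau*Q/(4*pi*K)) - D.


tau*Q/(4*pi*K) = 0.34 * 7029923 / (4 * pi * 8.59) = 22142.5
sqrt(22142.5) = 148.804
H = 148.804 - 68.7 = 80.10

80.10 m


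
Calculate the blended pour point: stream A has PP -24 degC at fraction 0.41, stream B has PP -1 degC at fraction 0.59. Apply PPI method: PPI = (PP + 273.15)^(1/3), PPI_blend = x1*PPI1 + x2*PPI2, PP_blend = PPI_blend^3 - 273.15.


PPI_1 = (-24 + 273.15)^(1/3) = 6.292458
PPI_2 = (-1 + 273.15)^(1/3) = 6.480414
PPI_blend = 0.41 * 6.292458 + 0.59 * 6.480414 = 6.403352
PP_blend = 6.403352^3 - 273.15 = 262.5561 - 273.15 = -10.59

-10.59 degC


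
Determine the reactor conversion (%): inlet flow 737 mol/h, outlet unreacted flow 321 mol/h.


X = (F_in - F_out) / F_in * 100
Moles reacted = 737 - 321 = 416
X = 416 / 737 * 100
= 0.5645 * 100
= 56.45 %

56.45 %


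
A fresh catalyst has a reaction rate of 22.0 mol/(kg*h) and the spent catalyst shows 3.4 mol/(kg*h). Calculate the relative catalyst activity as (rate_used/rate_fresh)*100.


Activity (%) = (rate_used / rate_fresh) * 100
rate_used = 3.4, rate_fresh = 22.0
= (3.4 / 22.0) * 100
= 0.1545 * 100 = 15.45

15.45 %


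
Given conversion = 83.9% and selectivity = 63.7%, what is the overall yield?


Overall yield = conversion (%) * selectivity (%) / 100
Conversion = 83.9%, Selectivity = 63.7%
Y = 83.9 * 63.7 / 100
= 53.4443 %

53.4443 %


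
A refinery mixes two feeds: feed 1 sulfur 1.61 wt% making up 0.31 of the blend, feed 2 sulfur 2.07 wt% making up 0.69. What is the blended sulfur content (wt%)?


Linear sulfur blending: S_blend = x1*S1 + x2*S2
Contribution 1: 0.31 * 1.61 = 0.4991 wt%
Contribution 2: 0.69 * 2.07 = 1.4283 wt%
S_blend = 0.4991 + 1.4283 = 1.9274

1.9274 wt%


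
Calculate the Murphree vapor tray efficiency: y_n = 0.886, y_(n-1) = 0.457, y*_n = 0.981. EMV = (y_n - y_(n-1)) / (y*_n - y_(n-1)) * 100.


Murphree vapor efficiency: EMV = (y_n - y_(n-1)) / (y*_n - y_(n-1)) * 100
EMV = (0.886 - 0.457) / (0.981 - 0.457) * 100 = 0.429 / 0.524 * 100 = 81.87

81.87 %


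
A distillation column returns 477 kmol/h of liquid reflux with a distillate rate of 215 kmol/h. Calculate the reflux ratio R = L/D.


Reflux ratio definition: R = L / D (liquid returned / distillate withdrawn)
L = 477 kmol/h, D = 215 kmol/h
R = 477 / 215 = 2.219

2.219


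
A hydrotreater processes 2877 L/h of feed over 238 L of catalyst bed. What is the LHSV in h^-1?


LHSV = volumetric feed rate / catalyst volume
= 2877 L/h / 238 L
= 12.09 h^-1

12.09 h^-1


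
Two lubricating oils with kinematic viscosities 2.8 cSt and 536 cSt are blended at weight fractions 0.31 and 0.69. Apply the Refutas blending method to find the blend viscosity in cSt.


Refutas method: VBN_i = 14.534*ln(ln(visc_i + 0.8)) + 10.975, blended linearly by mass fraction; since VBN is linear in VBI_i = ln(ln(visc_i + 0.8)) and the fractions sum to 1, blend VBI directly: visc = exp(exp(VBI_blend)) - 0.8
VBI_1 = ln(ln(2.8 + 0.8)) = 0.247589
VBI_2 = ln(ln(536 + 0.8)) = 1.83827
VBI_blend = 0.31 * 0.247589 + 0.69 * 1.83827 = 1.34516
visc_blend = exp(exp(1.34516)) - 0.8 = 45.67

45.67 cSt


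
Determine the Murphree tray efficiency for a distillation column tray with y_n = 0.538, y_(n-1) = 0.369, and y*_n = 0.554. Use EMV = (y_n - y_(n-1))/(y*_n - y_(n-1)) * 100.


Murphree vapor efficiency: EMV = (y_n - y_(n-1)) / (y*_n - y_(n-1)) * 100
EMV = (0.538 - 0.369) / (0.554 - 0.369) * 100 = 0.169 / 0.185 * 100 = 91.35

91.35 %


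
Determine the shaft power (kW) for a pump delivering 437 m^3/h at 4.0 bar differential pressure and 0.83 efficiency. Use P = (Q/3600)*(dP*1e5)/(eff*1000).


Q = 437 / 3600 = 0.121389 m^3/s
P = 0.121389 * (4.0 * 1e5) / 0.83 / 1000 = 58.50

58.50 kW


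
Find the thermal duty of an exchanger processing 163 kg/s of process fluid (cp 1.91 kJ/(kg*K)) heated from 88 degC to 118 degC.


Q = m_dot * cp * delta_T
delta_T = 118 - 88 = 30 K
Q = 163 * 1.91 * 30
= 311.33 * 30
= 9339.9 kW

9339.9 kW


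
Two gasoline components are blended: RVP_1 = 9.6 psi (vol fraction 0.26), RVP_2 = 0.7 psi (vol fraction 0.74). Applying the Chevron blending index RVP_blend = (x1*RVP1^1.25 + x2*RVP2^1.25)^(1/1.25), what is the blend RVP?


Chevron index: RVP_blend = (sum xi*RVPi^1.25)^(1/1.25)
RVP^1.25 terms: 0.26 * 9.6^1.25 + 0.74 * 0.7^1.25 = 4.86733
RVP_blend = 4.86733^(1/1.25) = 3.547

3.547 psi


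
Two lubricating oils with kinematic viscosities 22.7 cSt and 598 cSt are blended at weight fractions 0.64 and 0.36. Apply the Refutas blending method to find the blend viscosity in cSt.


Refutas method: VBN_i = 14.534*ln(ln(visc_i + 0.8)) + 10.975, blended linearly by mass fraction; since VBN is linear in VBI_i = ln(ln(visc_i + 0.8)) and the fractions sum to 1, blend VBI directly: visc = exp(exp(VBI_blend)) - 0.8
VBI_1 = ln(ln(22.7 + 0.8)) = 1.14962
VBI_2 = ln(ln(598 + 0.8)) = 1.85551
VBI_blend = 0.64 * 1.14962 + 0.36 * 1.85551 = 1.40374
visc_blend = exp(exp(1.40374)) - 0.8 = 57.78

57.78 cSt


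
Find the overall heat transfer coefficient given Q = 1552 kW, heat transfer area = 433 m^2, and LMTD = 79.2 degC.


From Q = U*A*LMTD, U = Q / (A * LMTD)
U = 1552 / (433 * 79.2) = 1552 / 34293.6 = 0.04526

0.04526 kW/(m^2*K)


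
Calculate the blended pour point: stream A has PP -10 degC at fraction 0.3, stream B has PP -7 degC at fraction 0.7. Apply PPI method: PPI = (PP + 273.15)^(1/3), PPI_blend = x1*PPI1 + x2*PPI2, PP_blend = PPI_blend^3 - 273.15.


PPI_1 = (-10 + 273.15)^(1/3) = 6.408176
PPI_2 = (-7 + 273.15)^(1/3) = 6.432436
PPI_blend = 0.3 * 6.408176 + 0.7 * 6.432436 = 6.425158
PP_blend = 6.425158^3 - 273.15 = 265.2476 - 273.15 = -7.9

-7.9 degC


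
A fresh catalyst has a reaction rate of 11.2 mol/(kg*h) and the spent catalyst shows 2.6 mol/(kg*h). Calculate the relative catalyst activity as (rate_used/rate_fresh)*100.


Activity (%) = (rate_used / rate_fresh) * 100
rate_used = 2.6, rate_fresh = 11.2
= (2.6 / 11.2) * 100
= 0.2321 * 100 = 23.21

23.21 %


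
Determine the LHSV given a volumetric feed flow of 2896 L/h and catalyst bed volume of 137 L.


LHSV = volumetric feed rate / catalyst volume
= 2896 L/h / 137 L
= 21.14 h^-1

21.14 h^-1


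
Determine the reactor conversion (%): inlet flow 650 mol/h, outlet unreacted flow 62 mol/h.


X = (F_in - F_out) / F_in * 100
Moles reacted = 650 - 62 = 588
X = 588 / 650 * 100
= 0.9046 * 100
= 90.46 %

90.46 %


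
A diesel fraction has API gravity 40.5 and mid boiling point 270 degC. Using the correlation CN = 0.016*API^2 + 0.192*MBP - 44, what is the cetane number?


CN = 0.016 * 40.5^2 + 0.192 * 270 - 44
CN = 26.244 + 51.84 - 44 = 34.084

34.084


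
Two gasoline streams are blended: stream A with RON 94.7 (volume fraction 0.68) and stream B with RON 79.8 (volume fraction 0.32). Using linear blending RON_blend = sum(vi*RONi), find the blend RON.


Linear blending: RON_blend = sum(vi * RONi)
Contribution 1: 0.68 * 94.7 = 64.396
Contribution 2: 0.32 * 79.8 = 25.536
RON_blend = 64.396 + 25.536 = 89.932

89.932


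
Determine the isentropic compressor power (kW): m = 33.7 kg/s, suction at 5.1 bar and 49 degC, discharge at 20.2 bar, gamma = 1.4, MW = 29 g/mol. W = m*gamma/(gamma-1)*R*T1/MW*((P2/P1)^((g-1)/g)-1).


Isentropic work: W = m*(gamma/(gamma-1))*(R*T1/MW)*((P2/P1)^((gamma-1)/gamma) - 1)
T1 = 49 + 273.15 = 322.15 K
Pressure ratio = 20.2 / 5.1 = 3.96078
Exponent = (1.4 - 1)/1.4 = 0.285714
(P2/P1)^exp - 1 = 3.96078^0.285714 - 1 = 0.481816
W = 33.7 * 1.4 / 0.4 * 8.314 * 322.15 / 29 * 0.481816 = 5249

5249 kW


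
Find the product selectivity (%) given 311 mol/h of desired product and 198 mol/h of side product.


Selectivity = desired / (desired + undesired) * 100
Total products = 311 + 198 = 509 mol/h
S = 311 / 509 * 100
= 0.6110 * 100
= 61.10 %

61.10 %


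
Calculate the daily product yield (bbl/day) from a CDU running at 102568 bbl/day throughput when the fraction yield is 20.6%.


Crude throughput = 102568 bbl/day
Fraction yield = 20.6%
yield = throughput * fraction / 100
yield = 102568 * 20.6 / 100 = 21129.008

21129.008 bbl/day


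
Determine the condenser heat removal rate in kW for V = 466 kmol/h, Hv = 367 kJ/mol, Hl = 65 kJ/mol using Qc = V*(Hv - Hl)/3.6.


Qc = 466 * (367 - 65) / 3.6 = 466 * 302 / 3.6 = 39090

39090 kW


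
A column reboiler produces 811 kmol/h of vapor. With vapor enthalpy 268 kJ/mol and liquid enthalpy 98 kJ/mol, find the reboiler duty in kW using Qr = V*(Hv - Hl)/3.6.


Qr = 811 * (268 - 98) / 3.6 = 811 * 170 / 3.6 = 38300

38300 kW


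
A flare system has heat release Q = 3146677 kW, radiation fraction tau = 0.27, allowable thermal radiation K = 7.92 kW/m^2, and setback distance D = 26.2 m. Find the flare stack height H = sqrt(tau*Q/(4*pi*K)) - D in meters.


tau*Q/(4*pi*K) = 0.27 * 3146677 / (4 * pi * 7.92) = 8536.52
sqrt(8536.52) = 92.3933
H = 92.3933 - 26.2 = 66.19

66.19 m


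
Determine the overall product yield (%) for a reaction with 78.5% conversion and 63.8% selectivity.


Overall yield = conversion (%) * selectivity (%) / 100
Conversion = 78.5%, Selectivity = 63.8%
Y = 78.5 * 63.8 / 100
= 50.083 %

50.083 %


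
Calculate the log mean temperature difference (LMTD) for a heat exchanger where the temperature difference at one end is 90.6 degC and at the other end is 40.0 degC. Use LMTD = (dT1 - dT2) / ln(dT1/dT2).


LMTD = (dT1 - dT2) / ln(dT1/dT2)
= (90.6 - 40.0) / ln(90.6 / 40.0) = 50.6 / 0.817575 = 61.89

61.89 degC


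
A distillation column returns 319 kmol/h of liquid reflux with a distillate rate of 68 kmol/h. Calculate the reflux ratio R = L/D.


Reflux ratio definition: R = L / D (liquid returned / distillate withdrawn)
L = 319 kmol/h, D = 68 kmol/h
R = 319 / 68 = 4.691

4.691


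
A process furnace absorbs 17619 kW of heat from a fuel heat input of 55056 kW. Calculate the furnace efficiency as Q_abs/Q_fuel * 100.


Furnace efficiency = Q_absorbed / Q_fuel * 100
= 17619 / 55056 * 100 = 32.00

32.00 %


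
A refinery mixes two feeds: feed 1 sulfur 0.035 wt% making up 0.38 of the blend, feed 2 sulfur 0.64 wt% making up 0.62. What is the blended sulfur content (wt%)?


Linear sulfur blending: S_blend = x1*S1 + x2*S2
Contribution 1: 0.38 * 0.035 = 0.0133 wt%
Contribution 2: 0.62 * 0.64 = 0.3968 wt%
S_blend = 0.0133 + 0.3968 = 0.4101

0.4101 wt%


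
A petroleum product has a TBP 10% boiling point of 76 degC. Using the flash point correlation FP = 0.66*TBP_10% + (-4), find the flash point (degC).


FP = 0.66 * 76 + (-4) = 46.16

46.16 degC


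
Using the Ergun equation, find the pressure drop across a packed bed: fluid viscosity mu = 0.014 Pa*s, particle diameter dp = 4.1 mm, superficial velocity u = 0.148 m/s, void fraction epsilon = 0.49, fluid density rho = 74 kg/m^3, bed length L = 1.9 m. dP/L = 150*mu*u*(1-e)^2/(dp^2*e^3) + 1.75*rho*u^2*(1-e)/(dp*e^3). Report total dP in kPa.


dp = 4.1 mm = 0.0041 m
Viscous term = 150*0.014*0.148*(1-0.49)^2 / (0.0041^2*0.49^3) = 40875.7
Inertial term = 1.75*74*0.148^2*(1-0.49) / (0.0041*0.49^3) = 2999.1
dP/L = 40875.7 + 2999.1 = 43874.8 Pa/m
dP = 43874.8 * 1.9 / 1000 = 83.36 kPa

83.36 kPa


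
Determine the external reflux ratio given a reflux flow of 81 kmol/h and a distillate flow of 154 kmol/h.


Reflux ratio definition: R = L / D (liquid returned / distillate withdrawn)
L = 81 kmol/h, D = 154 kmol/h
R = 81 / 154 = 0.5260

0.5260


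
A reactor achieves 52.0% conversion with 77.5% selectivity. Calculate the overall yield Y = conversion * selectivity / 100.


Overall yield = conversion (%) * selectivity (%) / 100
Conversion = 52.0%, Selectivity = 77.5%
Y = 52.0 * 77.5 / 100
= 40.3 %

40.3 %


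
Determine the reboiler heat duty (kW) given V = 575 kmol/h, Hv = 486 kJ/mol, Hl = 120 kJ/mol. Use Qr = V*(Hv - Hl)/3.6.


Qr = 575 * (486 - 120) / 3.6 = 575 * 366 / 3.6 = 58460

58460 kW


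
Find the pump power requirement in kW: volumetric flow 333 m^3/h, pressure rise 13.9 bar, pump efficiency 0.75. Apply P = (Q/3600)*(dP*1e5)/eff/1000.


Q = 333 / 3600 = 0.0925 m^3/s
P = 0.0925 * (13.9 * 1e5) / 0.75 / 1000 = 171.4

171.4 kW


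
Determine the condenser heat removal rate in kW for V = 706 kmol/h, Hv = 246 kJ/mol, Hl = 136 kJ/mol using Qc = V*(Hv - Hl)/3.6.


Qc = 706 * (246 - 136) / 3.6 = 706 * 110 / 3.6 = 21570

21570 kW


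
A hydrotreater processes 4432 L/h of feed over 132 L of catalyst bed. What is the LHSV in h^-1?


LHSV = volumetric feed rate / catalyst volume
= 4432 L/h / 132 L
= 33.58 h^-1

33.58 h^-1


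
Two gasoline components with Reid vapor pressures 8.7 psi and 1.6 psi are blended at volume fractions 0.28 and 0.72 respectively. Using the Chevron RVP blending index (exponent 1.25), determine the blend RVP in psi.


Chevron index: RVP_blend = (sum xi*RVPi^1.25)^(1/1.25)
RVP^1.25 terms: 0.28 * 8.7^1.25 + 0.72 * 1.6^1.25 = 5.4793
RVP_blend = 5.4793^(1/1.25) = 3.899

3.899 psi


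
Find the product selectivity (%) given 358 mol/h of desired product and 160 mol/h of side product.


Selectivity = desired / (desired + undesired) * 100
Total products = 358 + 160 = 518 mol/h
S = 358 / 518 * 100
= 0.6911 * 100
= 69.11 %

69.11 %


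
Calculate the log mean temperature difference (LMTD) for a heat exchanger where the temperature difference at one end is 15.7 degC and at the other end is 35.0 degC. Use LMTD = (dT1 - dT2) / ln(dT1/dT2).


LMTD = (dT1 - dT2) / ln(dT1/dT2)
= (15.7 - 35.0) / ln(15.7 / 35.0) = -19.3 / -0.801687 = 24.07

24.07 degC


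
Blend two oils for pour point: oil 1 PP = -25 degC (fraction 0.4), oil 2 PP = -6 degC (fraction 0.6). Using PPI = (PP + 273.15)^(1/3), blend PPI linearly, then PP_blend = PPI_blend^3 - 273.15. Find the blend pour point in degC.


PPI_1 = (-25 + 273.15)^(1/3) = 6.284028
PPI_2 = (-6 + 273.15)^(1/3) = 6.440482
PPI_blend = 0.4 * 6.284028 + 0.6 * 6.440482 = 6.3779
PP_blend = 6.3779^3 - 273.15 = 259.4377 - 273.15 = -13.71

-13.71 degC


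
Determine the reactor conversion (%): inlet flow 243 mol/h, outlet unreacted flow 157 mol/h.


X = (F_in - F_out) / F_in * 100
Moles reacted = 243 - 157 = 86
X = 86 / 243 * 100
= 0.3539 * 100
= 35.39 %

35.39 %


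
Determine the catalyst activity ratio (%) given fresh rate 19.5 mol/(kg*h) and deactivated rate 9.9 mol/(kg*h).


Activity (%) = (rate_used / rate_fresh) * 100
rate_used = 9.9, rate_fresh = 19.5
= (9.9 / 19.5) * 100
= 0.5077 * 100 = 50.77

50.77 %


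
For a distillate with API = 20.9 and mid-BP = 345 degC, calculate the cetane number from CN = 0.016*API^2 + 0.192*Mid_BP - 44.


CN = 0.016 * 20.9^2 + 0.192 * 345 - 44
CN = 6.98896 + 66.24 - 44 = 29.22896

29.22896


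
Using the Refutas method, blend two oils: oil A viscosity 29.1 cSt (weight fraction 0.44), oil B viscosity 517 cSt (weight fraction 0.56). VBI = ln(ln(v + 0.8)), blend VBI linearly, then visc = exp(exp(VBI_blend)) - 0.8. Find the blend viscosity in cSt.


Refutas method: VBN_i = 14.534*ln(ln(visc_i + 0.8)) + 10.975, blended linearly by mass fraction; since VBN is linear in VBI_i = ln(ln(visc_i + 0.8)) and the fractions sum to 1, blend VBI directly: visc = exp(exp(VBI_blend)) - 0.8
VBI_1 = ln(ln(29.1 + 0.8)) = 1.22315
VBI_2 = ln(ln(517 + 0.8)) = 1.83252
VBI_blend = 0.44 * 1.22315 + 0.56 * 1.83252 = 1.5644
visc_blend = exp(exp(1.5644)) - 0.8 = 118.3

118.3 cSt


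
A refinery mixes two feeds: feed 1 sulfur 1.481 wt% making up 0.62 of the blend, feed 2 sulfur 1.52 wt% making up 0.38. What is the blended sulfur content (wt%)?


Linear sulfur blending: S_blend = x1*S1 + x2*S2
Contribution 1: 0.62 * 1.481 = 0.91822 wt%
Contribution 2: 0.38 * 1.52 = 0.5776 wt%
S_blend = 0.91822 + 0.5776 = 1.49582

1.49582 wt%


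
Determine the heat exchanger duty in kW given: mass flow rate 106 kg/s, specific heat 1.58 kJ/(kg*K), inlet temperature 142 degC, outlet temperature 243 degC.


Q = m_dot * cp * delta_T
delta_T = 243 - 142 = 101 K
Q = 106 * 1.58 * 101
= 167.48 * 101
= 16915.48 kW

16915.48 kW


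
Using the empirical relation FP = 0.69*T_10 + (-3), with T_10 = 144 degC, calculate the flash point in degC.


FP = 0.69 * 144 + (-3) = 96.36

96.36 degC


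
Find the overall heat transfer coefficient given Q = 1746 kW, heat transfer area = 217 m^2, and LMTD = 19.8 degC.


From Q = U*A*LMTD, U = Q / (A * LMTD)
U = 1746 / (217 * 19.8) = 1746 / 4296.6 = 0.4064

0.4064 kW/(m^2*K)


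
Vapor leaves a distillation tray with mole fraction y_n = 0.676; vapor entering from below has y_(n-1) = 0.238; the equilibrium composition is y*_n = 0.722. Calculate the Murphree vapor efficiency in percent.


Murphree vapor efficiency: EMV = (y_n - y_(n-1)) / (y*_n - y_(n-1)) * 100
EMV = (0.676 - 0.238) / (0.722 - 0.238) * 100 = 0.438 / 0.484 * 100 = 90.50

90.50 %


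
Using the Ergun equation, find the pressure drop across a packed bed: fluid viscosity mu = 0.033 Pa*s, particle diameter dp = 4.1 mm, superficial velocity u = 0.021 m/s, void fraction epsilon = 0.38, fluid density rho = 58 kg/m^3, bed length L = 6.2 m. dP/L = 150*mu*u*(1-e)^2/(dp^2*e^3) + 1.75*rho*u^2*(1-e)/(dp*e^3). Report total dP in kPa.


dp = 4.1 mm = 0.0041 m
Viscous term = 150*0.033*0.021*(1-0.38)^2 / (0.0041^2*0.38^3) = 43320.1
Inertial term = 1.75*58*0.021^2*(1-0.38) / (0.0041*0.38^3) = 123.356
dP/L = 43320.1 + 123.356 = 43443.5 Pa/m
dP = 43443.5 * 6.2 / 1000 = 269.3 kPa

269.3 kPa


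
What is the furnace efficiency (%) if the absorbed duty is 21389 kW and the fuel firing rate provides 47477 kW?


Furnace efficiency = Q_absorbed / Q_fuel * 100
= 21389 / 47477 * 100 = 45.05

45.05 %


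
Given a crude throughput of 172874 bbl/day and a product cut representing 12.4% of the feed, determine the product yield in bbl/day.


Crude throughput = 172874 bbl/day
Fraction yield = 12.4%
yield = throughput * fraction / 100
yield = 172874 * 12.4 / 100 = 21436.376

21436.376 bbl/day


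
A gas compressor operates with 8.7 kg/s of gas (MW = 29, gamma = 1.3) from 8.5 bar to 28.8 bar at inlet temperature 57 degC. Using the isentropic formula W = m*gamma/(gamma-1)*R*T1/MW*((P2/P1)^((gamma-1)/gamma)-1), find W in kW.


Isentropic work: W = m*(gamma/(gamma-1))*(R*T1/MW)*((P2/P1)^((gamma-1)/gamma) - 1)
T1 = 57 + 273.15 = 330.15 K
Pressure ratio = 28.8 / 8.5 = 3.38824
Exponent = (1.3 - 1)/1.3 = 0.230769
(P2/P1)^exp - 1 = 3.38824^0.230769 - 1 = 0.325262
W = 8.7 * 1.3 / 0.3 * 8.314 * 330.15 / 29 * 0.325262 = 1161

1161 kW


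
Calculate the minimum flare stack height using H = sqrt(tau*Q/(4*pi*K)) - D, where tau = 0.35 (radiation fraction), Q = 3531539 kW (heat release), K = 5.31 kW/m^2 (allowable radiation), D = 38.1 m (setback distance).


tau*Q/(4*pi*K) = 0.35 * 3531539 / (4 * pi * 5.31) = 18523.7
sqrt(18523.7) = 136.102
H = 136.102 - 38.1 = 98.00

98.00 m


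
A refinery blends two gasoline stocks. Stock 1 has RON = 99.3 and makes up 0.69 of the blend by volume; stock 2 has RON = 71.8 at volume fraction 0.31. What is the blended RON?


Linear blending: RON_blend = sum(vi * RONi)
Contribution 1: 0.69 * 99.3 = 68.517
Contribution 2: 0.31 * 71.8 = 22.258
RON_blend = 68.517 + 22.258 = 90.775

90.775


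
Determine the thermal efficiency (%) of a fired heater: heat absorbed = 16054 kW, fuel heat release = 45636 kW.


Furnace efficiency = Q_absorbed / Q_fuel * 100
= 16054 / 45636 * 100 = 35.18

35.18 %


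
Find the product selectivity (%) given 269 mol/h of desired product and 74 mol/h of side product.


Selectivity = desired / (desired + undesired) * 100
Total products = 269 + 74 = 343 mol/h
S = 269 / 343 * 100
= 0.7843 * 100
= 78.43 %

78.43 %


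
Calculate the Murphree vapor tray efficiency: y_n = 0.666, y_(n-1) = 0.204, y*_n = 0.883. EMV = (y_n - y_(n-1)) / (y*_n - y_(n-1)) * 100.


Murphree vapor efficiency: EMV = (y_n - y_(n-1)) / (y*_n - y_(n-1)) * 100
EMV = (0.666 - 0.204) / (0.883 - 0.204) * 100 = 0.462 / 0.679 * 100 = 68.04

68.04 %


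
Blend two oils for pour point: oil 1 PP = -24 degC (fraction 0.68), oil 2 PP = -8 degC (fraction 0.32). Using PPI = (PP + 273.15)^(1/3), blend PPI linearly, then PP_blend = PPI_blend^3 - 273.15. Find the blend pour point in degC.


PPI_1 = (-24 + 273.15)^(1/3) = 6.292458
PPI_2 = (-8 + 273.15)^(1/3) = 6.42437
PPI_blend = 0.68 * 6.292458 + 0.32 * 6.42437 = 6.33467
PP_blend = 6.33467^3 - 273.15 = 254.1979 - 273.15 = -18.95

-18.95 degC


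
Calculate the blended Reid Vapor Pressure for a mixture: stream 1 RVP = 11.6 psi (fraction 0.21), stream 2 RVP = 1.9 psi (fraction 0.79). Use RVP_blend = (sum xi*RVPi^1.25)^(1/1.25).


Chevron index: RVP_blend = (sum xi*RVPi^1.25)^(1/1.25)
RVP^1.25 terms: 0.21 * 11.6^1.25 + 0.79 * 1.9^1.25 = 6.2579
RVP_blend = 6.2579^(1/1.25) = 4.337

4.337 psi


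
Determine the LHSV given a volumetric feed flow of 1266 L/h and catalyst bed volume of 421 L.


LHSV = volumetric feed rate / catalyst volume
= 1266 L/h / 421 L
= 3.007 h^-1

3.007 h^-1


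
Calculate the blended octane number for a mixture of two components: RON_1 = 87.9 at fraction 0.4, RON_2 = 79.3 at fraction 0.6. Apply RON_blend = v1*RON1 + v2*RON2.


Linear blending: RON_blend = sum(vi * RONi)
Contribution 1: 0.4 * 87.9 = 35.16
Contribution 2: 0.6 * 79.3 = 47.58
RON_blend = 35.16 + 47.58 = 82.74

82.74


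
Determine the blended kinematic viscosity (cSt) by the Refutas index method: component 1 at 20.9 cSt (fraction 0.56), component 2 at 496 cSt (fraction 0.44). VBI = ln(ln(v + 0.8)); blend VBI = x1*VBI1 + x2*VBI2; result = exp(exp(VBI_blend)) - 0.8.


Refutas method: VBN_i = 14.534*ln(ln(visc_i + 0.8)) + 10.975, blended linearly by mass fraction; since VBN is linear in VBI_i = ln(ln(visc_i + 0.8)) and the fractions sum to 1, blend VBI directly: visc = exp(exp(VBI_blend)) - 0.8
VBI_1 = ln(ln(20.9 + 0.8)) = 1.12406
VBI_2 = ln(ln(496 + 0.8)) = 1.82587
VBI_blend = 0.56 * 1.12406 + 0.44 * 1.82587 = 1.43286
visc_blend = exp(exp(1.43286)) - 0.8 = 65.27

65.27 cSt


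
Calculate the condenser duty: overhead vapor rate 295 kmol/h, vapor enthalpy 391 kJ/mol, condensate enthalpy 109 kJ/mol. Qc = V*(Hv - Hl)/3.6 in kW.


Qc = 295 * (391 - 109) / 3.6 = 295 * 282 / 3.6 = 23110

23110 kW


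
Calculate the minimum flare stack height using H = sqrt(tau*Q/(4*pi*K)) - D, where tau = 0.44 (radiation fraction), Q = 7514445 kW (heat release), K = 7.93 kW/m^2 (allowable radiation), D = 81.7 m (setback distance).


tau*Q/(4*pi*K) = 0.44 * 7514445 / (4 * pi * 7.93) = 33179.2
sqrt(33179.2) = 182.152
H = 182.152 - 81.7 = 100.5

100.5 m


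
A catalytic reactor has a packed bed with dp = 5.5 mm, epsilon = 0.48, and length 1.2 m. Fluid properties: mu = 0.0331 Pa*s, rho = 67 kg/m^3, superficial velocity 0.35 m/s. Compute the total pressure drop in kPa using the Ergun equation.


dp = 5.5 mm = 0.0055 m
Viscous term = 150*0.0331*0.35*(1-0.48)^2 / (0.0055^2*0.48^3) = 140457
Inertial term = 1.75*67*0.35^2*(1-0.48) / (0.0055*0.48^3) = 12279.1
dP/L = 140457 + 12279.1 = 152736 Pa/m
dP = 152736 * 1.2 / 1000 = 183.3 kPa

183.3 kPa


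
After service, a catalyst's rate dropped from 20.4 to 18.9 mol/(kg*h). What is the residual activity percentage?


Activity (%) = (rate_used / rate_fresh) * 100
rate_used = 18.9, rate_fresh = 20.4
= (18.9 / 20.4) * 100
= 0.9265 * 100 = 92.65

92.65 %


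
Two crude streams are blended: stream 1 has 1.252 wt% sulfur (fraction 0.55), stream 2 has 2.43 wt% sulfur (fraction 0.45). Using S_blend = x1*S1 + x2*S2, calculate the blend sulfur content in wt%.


Linear sulfur blending: S_blend = x1*S1 + x2*S2
Contribution 1: 0.55 * 1.252 = 0.6886 wt%
Contribution 2: 0.45 * 2.43 = 1.0935 wt%
S_blend = 0.6886 + 1.0935 = 1.7821

1.7821 wt%


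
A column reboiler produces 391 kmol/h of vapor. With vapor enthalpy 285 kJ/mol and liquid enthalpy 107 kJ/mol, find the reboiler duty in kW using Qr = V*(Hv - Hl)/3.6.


Qr = 391 * (285 - 107) / 3.6 = 391 * 178 / 3.6 = 19330

19330 kW


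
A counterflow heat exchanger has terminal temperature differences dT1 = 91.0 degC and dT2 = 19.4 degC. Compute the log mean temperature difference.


LMTD = (dT1 - dT2) / ln(dT1/dT2)
= (91.0 - 19.4) / ln(91.0 / 19.4) = 71.6 / 1.54559 = 46.33

46.33 degC


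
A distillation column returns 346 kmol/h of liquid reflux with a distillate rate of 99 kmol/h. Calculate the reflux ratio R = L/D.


Reflux ratio definition: R = L / D (liquid returned / distillate withdrawn)
L = 346 kmol/h, D = 99 kmol/h
R = 346 / 99 = 3.495

3.495


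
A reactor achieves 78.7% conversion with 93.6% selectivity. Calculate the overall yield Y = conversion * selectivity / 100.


Overall yield = conversion (%) * selectivity (%) / 100
Conversion = 78.7%, Selectivity = 93.6%
Y = 78.7 * 93.6 / 100
= 73.6632 %

73.6632 %


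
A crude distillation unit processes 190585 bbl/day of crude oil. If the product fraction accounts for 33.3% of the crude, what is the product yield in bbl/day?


Crude throughput = 190585 bbl/day
Fraction yield = 33.3%
yield = throughput * fraction / 100
yield = 190585 * 33.3 / 100 = 63464.805

63464.805 bbl/day


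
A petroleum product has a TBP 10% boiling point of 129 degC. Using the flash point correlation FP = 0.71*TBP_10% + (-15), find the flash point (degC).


FP = 0.71 * 129 + (-15) = 76.59

76.59 degC


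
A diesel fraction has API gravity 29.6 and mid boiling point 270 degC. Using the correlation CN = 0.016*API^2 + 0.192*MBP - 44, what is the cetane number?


CN = 0.016 * 29.6^2 + 0.192 * 270 - 44
CN = 14.01856 + 51.84 - 44 = 21.85856

21.85856


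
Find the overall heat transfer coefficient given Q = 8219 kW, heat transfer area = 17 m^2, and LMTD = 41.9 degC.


From Q = U*A*LMTD, U = Q / (A * LMTD)
U = 8219 / (17 * 41.9) = 8219 / 712.3 = 11.54

11.54 kW/(m^2*K)


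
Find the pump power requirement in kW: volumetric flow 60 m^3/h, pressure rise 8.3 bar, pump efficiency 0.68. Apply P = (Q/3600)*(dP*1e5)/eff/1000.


Q = 60 / 3600 = 0.0166667 m^3/s
P = 0.0166667 * (8.3 * 1e5) / 0.68 / 1000 = 20.34

20.34 kW


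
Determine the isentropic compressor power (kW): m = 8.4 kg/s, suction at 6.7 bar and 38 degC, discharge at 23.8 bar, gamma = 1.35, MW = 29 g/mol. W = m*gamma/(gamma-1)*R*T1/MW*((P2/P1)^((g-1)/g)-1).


Isentropic work: W = m*(gamma/(gamma-1))*(R*T1/MW)*((P2/P1)^((gamma-1)/gamma) - 1)
T1 = 38 + 273.15 = 311.15 K
Pressure ratio = 23.8 / 6.7 = 3.55224
Exponent = (1.35 - 1)/1.35 = 0.259259
(P2/P1)^exp - 1 = 3.55224^0.259259 - 1 = 0.389065
W = 8.4 * 1.35 / 0.35 * 8.314 * 311.15 / 29 * 0.389065 = 1124

1124 kW


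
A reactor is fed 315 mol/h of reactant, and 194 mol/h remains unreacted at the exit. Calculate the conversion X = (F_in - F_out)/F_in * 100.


X = (F_in - F_out) / F_in * 100
Moles reacted = 315 - 194 = 121
X = 121 / 315 * 100
= 0.3841 * 100
= 38.41 %

38.41 %


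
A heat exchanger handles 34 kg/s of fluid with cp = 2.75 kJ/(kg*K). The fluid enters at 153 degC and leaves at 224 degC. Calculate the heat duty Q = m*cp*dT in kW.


Q = m_dot * cp * delta_T
delta_T = 224 - 153 = 71 K
Q = 34 * 2.75 * 71
= 93.5 * 71
= 6638.5 kW

6638.5 kW


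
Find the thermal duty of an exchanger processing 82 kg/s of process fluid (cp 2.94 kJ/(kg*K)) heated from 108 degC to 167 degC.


Q = m_dot * cp * delta_T
delta_T = 167 - 108 = 59 K
Q = 82 * 2.94 * 59
= 241.08 * 59
= 14223.72 kW

14223.72 kW


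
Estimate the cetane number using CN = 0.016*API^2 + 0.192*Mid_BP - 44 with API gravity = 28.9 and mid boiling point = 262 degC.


CN = 0.016 * 28.9^2 + 0.192 * 262 - 44
CN = 13.36336 + 50.304 - 44 = 19.66736

19.66736


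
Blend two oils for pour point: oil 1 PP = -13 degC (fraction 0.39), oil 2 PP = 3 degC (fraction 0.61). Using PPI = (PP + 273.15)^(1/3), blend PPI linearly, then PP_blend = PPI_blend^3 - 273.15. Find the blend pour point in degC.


PPI_1 = (-13 + 273.15)^(1/3) = 6.383731
PPI_2 = (3 + 273.15)^(1/3) = 6.512009
PPI_blend = 0.39 * 6.383731 + 0.61 * 6.512009 = 6.461981
PP_blend = 6.461981^3 - 273.15 = 269.8342 - 273.15 = -3.32

-3.32 degC


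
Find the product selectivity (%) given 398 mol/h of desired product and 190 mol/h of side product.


Selectivity = desired / (desired + undesired) * 100
Total products = 398 + 190 = 588 mol/h
S = 398 / 588 * 100
= 0.6769 * 100
= 67.69 %

67.69 %


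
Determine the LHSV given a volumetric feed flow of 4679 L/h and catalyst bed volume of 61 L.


LHSV = volumetric feed rate / catalyst volume
= 4679 L/h / 61 L
= 76.70 h^-1

76.70 h^-1


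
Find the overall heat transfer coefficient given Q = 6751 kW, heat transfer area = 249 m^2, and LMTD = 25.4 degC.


From Q = U*A*LMTD, U = Q / (A * LMTD)
U = 6751 / (249 * 25.4) = 6751 / 6324.6 = 1.067

1.067 kW/(m^2*K)


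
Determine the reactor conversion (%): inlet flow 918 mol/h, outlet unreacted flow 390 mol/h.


X = (F_in - F_out) / F_in * 100
Moles reacted = 918 - 390 = 528
X = 528 / 918 * 100
= 0.5752 * 100
= 57.52 %

57.52 %


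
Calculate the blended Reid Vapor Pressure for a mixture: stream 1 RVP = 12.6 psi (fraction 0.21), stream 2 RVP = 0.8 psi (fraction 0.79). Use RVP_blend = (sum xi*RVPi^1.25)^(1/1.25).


Chevron index: RVP_blend = (sum xi*RVPi^1.25)^(1/1.25)
RVP^1.25 terms: 0.21 * 12.6^1.25 + 0.79 * 0.8^1.25 = 5.58291
RVP_blend = 5.58291^(1/1.25) = 3.958

3.958 psi


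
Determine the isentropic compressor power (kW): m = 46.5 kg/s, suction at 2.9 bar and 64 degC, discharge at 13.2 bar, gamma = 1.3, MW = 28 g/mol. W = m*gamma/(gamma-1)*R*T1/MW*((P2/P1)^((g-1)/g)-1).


Isentropic work: W = m*(gamma/(gamma-1))*(R*T1/MW)*((P2/P1)^((gamma-1)/gamma) - 1)
T1 = 64 + 273.15 = 337.15 K
Pressure ratio = 13.2 / 2.9 = 4.55172
Exponent = (1.3 - 1)/1.3 = 0.230769
(P2/P1)^exp - 1 = 4.55172^0.230769 - 1 = 0.418687
W = 46.5 * 1.3 / 0.3 * 8.314 * 337.15 / 28 * 0.418687 = 8446

8446 kW


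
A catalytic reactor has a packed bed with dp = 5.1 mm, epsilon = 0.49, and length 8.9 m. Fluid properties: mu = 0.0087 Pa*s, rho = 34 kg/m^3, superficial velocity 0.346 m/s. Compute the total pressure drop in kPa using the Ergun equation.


dp = 5.1 mm = 0.0051 m
Viscous term = 150*0.0087*0.346*(1-0.49)^2 / (0.0051^2*0.49^3) = 38379.4
Inertial term = 1.75*34*0.346^2*(1-0.49) / (0.0051*0.49^3) = 6054.54
dP/L = 38379.4 + 6054.54 = 44433.9 Pa/m
dP = 44433.9 * 8.9 / 1000 = 395.5 kPa

395.5 kPa


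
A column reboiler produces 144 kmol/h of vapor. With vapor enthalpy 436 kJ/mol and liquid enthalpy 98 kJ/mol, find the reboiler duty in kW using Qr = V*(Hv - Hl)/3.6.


Qr = 144 * (436 - 98) / 3.6 = 144 * 338 / 3.6 = 13520

13520 kW


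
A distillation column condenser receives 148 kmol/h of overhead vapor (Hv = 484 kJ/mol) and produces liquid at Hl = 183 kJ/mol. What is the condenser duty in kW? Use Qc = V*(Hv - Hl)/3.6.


Qc = 148 * (484 - 183) / 3.6 = 148 * 301 / 3.6 = 12370

12370 kW


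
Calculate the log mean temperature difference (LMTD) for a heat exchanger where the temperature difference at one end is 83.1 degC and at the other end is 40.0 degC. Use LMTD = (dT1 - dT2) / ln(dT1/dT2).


LMTD = (dT1 - dT2) / ln(dT1/dT2)
= (83.1 - 40.0) / ln(83.1 / 40.0) = 43.1 / 0.731165 = 58.95

58.95 degC


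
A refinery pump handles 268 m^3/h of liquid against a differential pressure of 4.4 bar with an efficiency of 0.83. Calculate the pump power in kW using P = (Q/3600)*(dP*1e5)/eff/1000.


Q = 268 / 3600 = 0.0744444 m^3/s
P = 0.0744444 * (4.4 * 1e5) / 0.83 / 1000 = 39.46

39.46 kW


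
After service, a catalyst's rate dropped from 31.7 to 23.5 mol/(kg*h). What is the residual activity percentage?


Activity (%) = (rate_used / rate_fresh) * 100
rate_used = 23.5, rate_fresh = 31.7
= (23.5 / 31.7) * 100
= 0.7413 * 100 = 74.13

74.13 %


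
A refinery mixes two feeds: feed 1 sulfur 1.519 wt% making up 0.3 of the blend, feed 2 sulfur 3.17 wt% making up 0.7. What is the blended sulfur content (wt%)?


Linear sulfur blending: S_blend = x1*S1 + x2*S2
Contribution 1: 0.3 * 1.519 = 0.4557 wt%
Contribution 2: 0.7 * 3.17 = 2.219 wt%
S_blend = 0.4557 + 2.219 = 2.6747

2.6747 wt%


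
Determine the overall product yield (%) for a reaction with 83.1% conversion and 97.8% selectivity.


Overall yield = conversion (%) * selectivity (%) / 100
Conversion = 83.1%, Selectivity = 97.8%
Y = 83.1 * 97.8 / 100
= 81.2718 %

81.2718 %


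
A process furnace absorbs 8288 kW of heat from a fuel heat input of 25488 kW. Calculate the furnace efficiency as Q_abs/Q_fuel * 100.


Furnace efficiency = Q_absorbed / Q_fuel * 100
= 8288 / 25488 * 100 = 32.52

32.52 %


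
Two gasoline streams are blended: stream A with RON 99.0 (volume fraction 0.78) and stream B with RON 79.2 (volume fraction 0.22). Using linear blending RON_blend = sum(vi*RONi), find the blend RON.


Linear blending: RON_blend = sum(vi * RONi)
Contribution 1: 0.78 * 99.0 = 77.22
Contribution 2: 0.22 * 79.2 = 17.424
RON_blend = 77.22 + 17.424 = 94.644

94.644


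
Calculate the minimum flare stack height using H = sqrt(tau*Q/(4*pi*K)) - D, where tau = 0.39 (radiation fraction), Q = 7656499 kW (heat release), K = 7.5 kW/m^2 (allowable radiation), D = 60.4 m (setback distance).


tau*Q/(4*pi*K) = 0.39 * 7656499 / (4 * pi * 7.5) = 31682.8
sqrt(31682.8) = 177.997
H = 177.997 - 60.4 = 117.6

117.6 m
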